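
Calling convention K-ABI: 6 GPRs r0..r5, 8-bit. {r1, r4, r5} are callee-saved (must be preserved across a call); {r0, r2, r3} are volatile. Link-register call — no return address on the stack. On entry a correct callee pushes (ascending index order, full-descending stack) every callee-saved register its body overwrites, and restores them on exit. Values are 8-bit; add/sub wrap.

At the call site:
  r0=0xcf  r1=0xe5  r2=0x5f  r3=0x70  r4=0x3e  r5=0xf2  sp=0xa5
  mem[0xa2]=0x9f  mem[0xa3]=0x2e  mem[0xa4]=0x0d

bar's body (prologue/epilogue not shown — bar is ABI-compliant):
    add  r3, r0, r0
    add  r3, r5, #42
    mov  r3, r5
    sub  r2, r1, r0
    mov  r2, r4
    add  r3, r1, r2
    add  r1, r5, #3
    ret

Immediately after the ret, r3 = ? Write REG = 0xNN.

prologue: push r1 → mem[0xa4]=0xe5, sp=0xa4
body[0] add  r3, r0, r0 → r3=0x9e
body[1] add  r3, r5, #42 → r3=0x1c
body[2] mov  r3, r5 → r3=0xf2
body[3] sub  r2, r1, r0 → r2=0x16
body[4] mov  r2, r4 → r2=0x3e
body[5] add  r3, r1, r2 → r3=0x23
body[6] add  r1, r5, #3 → r1=0xf5
epilogue: pop r1=0xe5, sp=0xa5
r3 is caller-saved → body value

REG = 0x23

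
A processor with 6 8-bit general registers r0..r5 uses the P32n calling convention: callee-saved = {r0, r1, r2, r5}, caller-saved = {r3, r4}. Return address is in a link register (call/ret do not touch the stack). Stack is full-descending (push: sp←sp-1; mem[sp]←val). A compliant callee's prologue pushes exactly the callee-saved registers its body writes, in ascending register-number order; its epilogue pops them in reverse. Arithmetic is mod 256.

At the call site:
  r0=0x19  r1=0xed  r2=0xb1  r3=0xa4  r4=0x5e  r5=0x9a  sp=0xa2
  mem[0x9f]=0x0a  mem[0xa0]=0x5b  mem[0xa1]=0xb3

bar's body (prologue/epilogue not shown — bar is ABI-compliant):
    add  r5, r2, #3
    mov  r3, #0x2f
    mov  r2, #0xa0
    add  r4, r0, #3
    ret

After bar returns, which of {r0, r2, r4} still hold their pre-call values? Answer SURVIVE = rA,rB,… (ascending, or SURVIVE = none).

SURVIVE = r0,r2

prologue: push r2 → mem[0xa1]=0xb1, sp=0xa1
prologue: push r5 → mem[0xa0]=0x9a, sp=0xa0
body[0] add  r5, r2, #3 → r5=0xb4
body[1] mov  r3, #0x2f → r3=0x2f
body[2] mov  r2, #0xa0 → r2=0xa0
body[3] add  r4, r0, #3 → r4=0x1c
epilogue: pop r5=0x9a, sp=0xa1
epilogue: pop r2=0xb1, sp=0xa2
r0: callee-saved, written=False
r2: callee-saved, written=True
r4: caller-saved, written=True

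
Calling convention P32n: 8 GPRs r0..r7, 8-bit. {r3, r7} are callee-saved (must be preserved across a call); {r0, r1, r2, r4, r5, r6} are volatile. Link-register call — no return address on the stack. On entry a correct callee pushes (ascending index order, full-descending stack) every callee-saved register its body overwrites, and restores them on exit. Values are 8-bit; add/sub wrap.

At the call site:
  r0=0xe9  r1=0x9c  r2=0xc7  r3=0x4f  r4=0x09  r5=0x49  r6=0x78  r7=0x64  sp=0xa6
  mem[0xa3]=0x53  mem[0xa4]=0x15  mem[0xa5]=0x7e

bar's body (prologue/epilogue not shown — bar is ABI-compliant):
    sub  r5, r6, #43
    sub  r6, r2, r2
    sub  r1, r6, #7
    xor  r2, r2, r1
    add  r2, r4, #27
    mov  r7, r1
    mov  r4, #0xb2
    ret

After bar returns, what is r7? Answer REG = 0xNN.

REG = 0x64

prologue: push r7 -> mem[0xa5]=0x64, sp=0xa5
body[0] sub  r5, r6, #43 -> r5=0x4d
body[1] sub  r6, r2, r2 -> r6=0x00
body[2] sub  r1, r6, #7 -> r1=0xf9
body[3] xor  r2, r2, r1 -> r2=0x3e
body[4] add  r2, r4, #27 -> r2=0x24
body[5] mov  r7, r1 -> r7=0xf9
body[6] mov  r4, #0xb2 -> r4=0xb2
epilogue: pop r7=0x64, sp=0xa6
r7 is callee-saved -> restored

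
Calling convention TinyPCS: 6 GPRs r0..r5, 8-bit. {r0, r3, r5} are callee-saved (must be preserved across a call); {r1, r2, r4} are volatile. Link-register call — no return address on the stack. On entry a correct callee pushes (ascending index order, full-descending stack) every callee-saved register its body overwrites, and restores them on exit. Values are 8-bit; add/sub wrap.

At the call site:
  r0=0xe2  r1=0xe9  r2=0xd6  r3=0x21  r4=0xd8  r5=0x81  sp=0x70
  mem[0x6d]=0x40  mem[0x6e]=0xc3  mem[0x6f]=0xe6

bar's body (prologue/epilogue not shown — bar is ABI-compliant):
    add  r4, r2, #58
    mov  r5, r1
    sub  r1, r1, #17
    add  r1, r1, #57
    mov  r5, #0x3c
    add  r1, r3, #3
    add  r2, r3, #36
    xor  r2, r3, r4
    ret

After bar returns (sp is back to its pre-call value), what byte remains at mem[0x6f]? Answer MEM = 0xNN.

MEM = 0x81

prologue: push r5 → mem[0x6f]=0x81, sp=0x6f
body[0] add  r4, r2, #58 → r4=0x10
body[1] mov  r5, r1 → r5=0xe9
body[2] sub  r1, r1, #17 → r1=0xd8
body[3] add  r1, r1, #57 → r1=0x11
body[4] mov  r5, #0x3c → r5=0x3c
body[5] add  r1, r3, #3 → r1=0x24
body[6] add  r2, r3, #36 → r2=0x45
body[7] xor  r2, r3, r4 → r2=0x31
epilogue: pop r5=0x81, sp=0x70
prologue pushed ['r5'] at ['0x6f']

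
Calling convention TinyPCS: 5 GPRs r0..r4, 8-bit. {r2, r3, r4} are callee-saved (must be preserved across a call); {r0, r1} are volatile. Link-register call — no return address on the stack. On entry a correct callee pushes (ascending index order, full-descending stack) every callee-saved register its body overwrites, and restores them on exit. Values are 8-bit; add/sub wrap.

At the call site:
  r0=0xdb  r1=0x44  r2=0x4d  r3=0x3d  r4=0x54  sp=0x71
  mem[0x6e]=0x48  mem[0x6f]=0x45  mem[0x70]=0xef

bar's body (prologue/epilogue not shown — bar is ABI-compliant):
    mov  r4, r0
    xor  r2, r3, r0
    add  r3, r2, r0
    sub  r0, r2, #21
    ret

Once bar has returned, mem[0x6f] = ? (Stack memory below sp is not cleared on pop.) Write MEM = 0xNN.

MEM = 0x3d

prologue: push r2 -> mem[0x70]=0x4d, sp=0x70
prologue: push r3 -> mem[0x6f]=0x3d, sp=0x6f
prologue: push r4 -> mem[0x6e]=0x54, sp=0x6e
body[0] mov  r4, r0 -> r4=0xdb
body[1] xor  r2, r3, r0 -> r2=0xe6
body[2] add  r3, r2, r0 -> r3=0xc1
body[3] sub  r0, r2, #21 -> r0=0xd1
epilogue: pop r4=0x54, sp=0x6f
epilogue: pop r3=0x3d, sp=0x70
epilogue: pop r2=0x4d, sp=0x71
prologue pushed ['r2', 'r3', 'r4'] at ['0x70', '0x6f', '0x6e']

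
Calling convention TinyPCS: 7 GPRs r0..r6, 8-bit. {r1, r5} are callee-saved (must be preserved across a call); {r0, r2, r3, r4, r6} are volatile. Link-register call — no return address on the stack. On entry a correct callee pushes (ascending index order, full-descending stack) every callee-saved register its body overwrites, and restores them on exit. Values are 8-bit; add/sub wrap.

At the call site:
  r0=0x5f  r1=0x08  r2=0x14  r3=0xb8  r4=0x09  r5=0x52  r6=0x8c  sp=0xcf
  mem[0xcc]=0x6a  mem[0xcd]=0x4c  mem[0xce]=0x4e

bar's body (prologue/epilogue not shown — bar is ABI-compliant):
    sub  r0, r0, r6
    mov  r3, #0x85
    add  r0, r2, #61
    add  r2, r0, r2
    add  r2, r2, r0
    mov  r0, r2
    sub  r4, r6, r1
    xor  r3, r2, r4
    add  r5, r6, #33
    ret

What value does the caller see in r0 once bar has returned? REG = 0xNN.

prologue: push r5 -> mem[0xce]=0x52, sp=0xce
body[0] sub  r0, r0, r6 -> r0=0xd3
body[1] mov  r3, #0x85 -> r3=0x85
body[2] add  r0, r2, #61 -> r0=0x51
body[3] add  r2, r0, r2 -> r2=0x65
body[4] add  r2, r2, r0 -> r2=0xb6
body[5] mov  r0, r2 -> r0=0xb6
body[6] sub  r4, r6, r1 -> r4=0x84
body[7] xor  r3, r2, r4 -> r3=0x32
body[8] add  r5, r6, #33 -> r5=0xad
epilogue: pop r5=0x52, sp=0xcf
r0 is caller-saved -> body value

REG = 0xb6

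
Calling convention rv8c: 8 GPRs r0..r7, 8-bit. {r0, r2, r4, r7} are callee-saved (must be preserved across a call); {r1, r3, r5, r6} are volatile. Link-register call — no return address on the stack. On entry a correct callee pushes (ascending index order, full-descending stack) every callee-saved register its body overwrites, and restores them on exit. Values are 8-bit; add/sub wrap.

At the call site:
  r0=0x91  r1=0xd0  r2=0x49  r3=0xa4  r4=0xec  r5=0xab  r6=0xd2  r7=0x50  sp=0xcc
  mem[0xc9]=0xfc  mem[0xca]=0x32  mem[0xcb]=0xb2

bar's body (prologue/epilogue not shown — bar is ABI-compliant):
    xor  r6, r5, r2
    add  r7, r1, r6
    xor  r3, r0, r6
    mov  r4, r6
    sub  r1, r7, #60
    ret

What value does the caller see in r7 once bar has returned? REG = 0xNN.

prologue: push r4 -> mem[0xcb]=0xec, sp=0xcb
prologue: push r7 -> mem[0xca]=0x50, sp=0xca
body[0] xor  r6, r5, r2 -> r6=0xe2
body[1] add  r7, r1, r6 -> r7=0xb2
body[2] xor  r3, r0, r6 -> r3=0x73
body[3] mov  r4, r6 -> r4=0xe2
body[4] sub  r1, r7, #60 -> r1=0x76
epilogue: pop r7=0x50, sp=0xcb
epilogue: pop r4=0xec, sp=0xcc
r7 is callee-saved -> restored

REG = 0x50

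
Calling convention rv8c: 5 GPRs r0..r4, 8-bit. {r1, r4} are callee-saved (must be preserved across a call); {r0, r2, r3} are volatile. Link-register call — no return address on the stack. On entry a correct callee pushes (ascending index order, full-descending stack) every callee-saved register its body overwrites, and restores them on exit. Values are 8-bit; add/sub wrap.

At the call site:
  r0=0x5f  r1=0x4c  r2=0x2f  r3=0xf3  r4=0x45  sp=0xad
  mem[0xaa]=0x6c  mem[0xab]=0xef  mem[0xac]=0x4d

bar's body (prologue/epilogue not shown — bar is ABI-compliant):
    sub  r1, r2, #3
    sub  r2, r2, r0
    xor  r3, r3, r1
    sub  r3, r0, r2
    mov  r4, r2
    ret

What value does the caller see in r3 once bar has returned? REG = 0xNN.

prologue: push r1 -> mem[0xac]=0x4c, sp=0xac
prologue: push r4 -> mem[0xab]=0x45, sp=0xab
body[0] sub  r1, r2, #3 -> r1=0x2c
body[1] sub  r2, r2, r0 -> r2=0xd0
body[2] xor  r3, r3, r1 -> r3=0xdf
body[3] sub  r3, r0, r2 -> r3=0x8f
body[4] mov  r4, r2 -> r4=0xd0
epilogue: pop r4=0x45, sp=0xac
epilogue: pop r1=0x4c, sp=0xad
r3 is caller-saved -> body value

REG = 0x8f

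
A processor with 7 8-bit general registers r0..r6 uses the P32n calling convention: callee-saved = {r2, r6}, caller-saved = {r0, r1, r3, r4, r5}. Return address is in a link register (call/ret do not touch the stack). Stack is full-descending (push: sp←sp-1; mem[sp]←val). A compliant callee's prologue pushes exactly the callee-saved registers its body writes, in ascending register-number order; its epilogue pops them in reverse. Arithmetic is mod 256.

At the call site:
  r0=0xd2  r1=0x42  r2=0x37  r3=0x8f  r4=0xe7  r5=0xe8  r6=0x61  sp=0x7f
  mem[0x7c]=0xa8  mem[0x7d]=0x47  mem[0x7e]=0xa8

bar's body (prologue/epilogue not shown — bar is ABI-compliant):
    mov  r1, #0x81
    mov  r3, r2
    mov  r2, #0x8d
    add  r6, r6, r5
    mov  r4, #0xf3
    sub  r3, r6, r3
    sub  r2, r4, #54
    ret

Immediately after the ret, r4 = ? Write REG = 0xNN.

prologue: push r2 → mem[0x7e]=0x37, sp=0x7e
prologue: push r6 → mem[0x7d]=0x61, sp=0x7d
body[0] mov  r1, #0x81 → r1=0x81
body[1] mov  r3, r2 → r3=0x37
body[2] mov  r2, #0x8d → r2=0x8d
body[3] add  r6, r6, r5 → r6=0x49
body[4] mov  r4, #0xf3 → r4=0xf3
body[5] sub  r3, r6, r3 → r3=0x12
body[6] sub  r2, r4, #54 → r2=0xbd
epilogue: pop r6=0x61, sp=0x7e
epilogue: pop r2=0x37, sp=0x7f
r4 is caller-saved → body value

REG = 0xf3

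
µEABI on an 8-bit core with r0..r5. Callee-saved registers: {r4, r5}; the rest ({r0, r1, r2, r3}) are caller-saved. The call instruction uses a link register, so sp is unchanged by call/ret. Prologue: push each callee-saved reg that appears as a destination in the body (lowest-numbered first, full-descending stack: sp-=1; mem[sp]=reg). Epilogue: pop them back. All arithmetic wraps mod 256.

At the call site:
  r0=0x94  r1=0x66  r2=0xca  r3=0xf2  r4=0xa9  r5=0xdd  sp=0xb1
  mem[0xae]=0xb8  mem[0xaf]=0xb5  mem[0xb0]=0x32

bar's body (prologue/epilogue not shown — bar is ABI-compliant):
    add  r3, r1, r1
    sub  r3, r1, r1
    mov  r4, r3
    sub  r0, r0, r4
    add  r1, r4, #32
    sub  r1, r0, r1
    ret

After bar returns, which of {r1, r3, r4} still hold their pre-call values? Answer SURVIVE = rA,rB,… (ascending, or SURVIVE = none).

prologue: push r4 → mem[0xb0]=0xa9, sp=0xb0
body[0] add  r3, r1, r1 → r3=0xcc
body[1] sub  r3, r1, r1 → r3=0x00
body[2] mov  r4, r3 → r4=0x00
body[3] sub  r0, r0, r4 → r0=0x94
body[4] add  r1, r4, #32 → r1=0x20
body[5] sub  r1, r0, r1 → r1=0x74
epilogue: pop r4=0xa9, sp=0xb1
r1: caller-saved, written=True
r3: caller-saved, written=True
r4: callee-saved, written=True

SURVIVE = r4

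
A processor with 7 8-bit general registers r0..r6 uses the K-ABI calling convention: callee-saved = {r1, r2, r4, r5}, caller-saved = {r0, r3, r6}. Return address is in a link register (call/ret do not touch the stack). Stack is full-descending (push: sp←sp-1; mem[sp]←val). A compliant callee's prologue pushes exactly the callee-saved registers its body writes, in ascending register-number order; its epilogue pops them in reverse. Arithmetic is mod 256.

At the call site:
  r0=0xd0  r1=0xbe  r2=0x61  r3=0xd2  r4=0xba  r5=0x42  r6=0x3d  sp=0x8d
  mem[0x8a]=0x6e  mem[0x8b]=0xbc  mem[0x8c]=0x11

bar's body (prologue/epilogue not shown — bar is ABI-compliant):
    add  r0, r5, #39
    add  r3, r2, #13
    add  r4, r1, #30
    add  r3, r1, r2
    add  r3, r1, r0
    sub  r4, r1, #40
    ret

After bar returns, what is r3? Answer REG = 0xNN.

prologue: push r4 → mem[0x8c]=0xba, sp=0x8c
body[0] add  r0, r5, #39 → r0=0x69
body[1] add  r3, r2, #13 → r3=0x6e
body[2] add  r4, r1, #30 → r4=0xdc
body[3] add  r3, r1, r2 → r3=0x1f
body[4] add  r3, r1, r0 → r3=0x27
body[5] sub  r4, r1, #40 → r4=0x96
epilogue: pop r4=0xba, sp=0x8d
r3 is caller-saved → body value

REG = 0x27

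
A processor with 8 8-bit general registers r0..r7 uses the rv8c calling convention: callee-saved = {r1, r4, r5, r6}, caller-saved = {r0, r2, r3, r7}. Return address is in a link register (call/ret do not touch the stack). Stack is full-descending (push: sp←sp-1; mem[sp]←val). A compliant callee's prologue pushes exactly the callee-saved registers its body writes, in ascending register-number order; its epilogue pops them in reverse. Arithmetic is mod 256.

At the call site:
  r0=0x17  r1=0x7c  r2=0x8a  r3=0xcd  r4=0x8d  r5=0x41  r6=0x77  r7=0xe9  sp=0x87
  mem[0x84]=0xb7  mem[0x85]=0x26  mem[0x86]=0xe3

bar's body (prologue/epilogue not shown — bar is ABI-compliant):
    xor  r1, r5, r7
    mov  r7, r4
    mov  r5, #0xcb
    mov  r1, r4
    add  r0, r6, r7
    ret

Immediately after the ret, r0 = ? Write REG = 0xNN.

REG = 0x04

prologue: push r1 -> mem[0x86]=0x7c, sp=0x86
prologue: push r5 -> mem[0x85]=0x41, sp=0x85
body[0] xor  r1, r5, r7 -> r1=0xa8
body[1] mov  r7, r4 -> r7=0x8d
body[2] mov  r5, #0xcb -> r5=0xcb
body[3] mov  r1, r4 -> r1=0x8d
body[4] add  r0, r6, r7 -> r0=0x04
epilogue: pop r5=0x41, sp=0x86
epilogue: pop r1=0x7c, sp=0x87
r0 is caller-saved -> body value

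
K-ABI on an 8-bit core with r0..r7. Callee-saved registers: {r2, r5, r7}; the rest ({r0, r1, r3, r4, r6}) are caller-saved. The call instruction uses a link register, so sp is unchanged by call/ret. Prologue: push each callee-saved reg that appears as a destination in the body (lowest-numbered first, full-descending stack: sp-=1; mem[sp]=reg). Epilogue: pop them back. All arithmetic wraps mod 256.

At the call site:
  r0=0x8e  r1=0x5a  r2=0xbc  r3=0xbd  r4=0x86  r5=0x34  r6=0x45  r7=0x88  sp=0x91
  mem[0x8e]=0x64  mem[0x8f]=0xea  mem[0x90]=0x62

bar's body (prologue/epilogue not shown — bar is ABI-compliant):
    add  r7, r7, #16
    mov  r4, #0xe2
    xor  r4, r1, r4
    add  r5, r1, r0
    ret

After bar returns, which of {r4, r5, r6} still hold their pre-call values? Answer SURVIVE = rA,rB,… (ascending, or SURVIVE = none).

SURVIVE = r5,r6

prologue: push r5 -> mem[0x90]=0x34, sp=0x90
prologue: push r7 -> mem[0x8f]=0x88, sp=0x8f
body[0] add  r7, r7, #16 -> r7=0x98
body[1] mov  r4, #0xe2 -> r4=0xe2
body[2] xor  r4, r1, r4 -> r4=0xb8
body[3] add  r5, r1, r0 -> r5=0xe8
epilogue: pop r7=0x88, sp=0x90
epilogue: pop r5=0x34, sp=0x91
r4: caller-saved, written=True
r5: callee-saved, written=True
r6: caller-saved, written=False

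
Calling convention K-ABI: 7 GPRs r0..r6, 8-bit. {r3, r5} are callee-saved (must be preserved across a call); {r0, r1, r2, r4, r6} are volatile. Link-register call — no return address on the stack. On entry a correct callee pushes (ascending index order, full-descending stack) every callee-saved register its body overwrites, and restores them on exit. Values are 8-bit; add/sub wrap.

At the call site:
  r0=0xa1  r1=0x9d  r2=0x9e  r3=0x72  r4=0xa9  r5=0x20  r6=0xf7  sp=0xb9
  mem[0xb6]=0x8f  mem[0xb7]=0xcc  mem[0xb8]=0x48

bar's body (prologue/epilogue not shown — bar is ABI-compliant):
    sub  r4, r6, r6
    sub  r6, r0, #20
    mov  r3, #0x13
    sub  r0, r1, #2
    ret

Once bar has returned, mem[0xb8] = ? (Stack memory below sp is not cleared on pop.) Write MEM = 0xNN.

prologue: push r3 -> mem[0xb8]=0x72, sp=0xb8
body[0] sub  r4, r6, r6 -> r4=0x00
body[1] sub  r6, r0, #20 -> r6=0x8d
body[2] mov  r3, #0x13 -> r3=0x13
body[3] sub  r0, r1, #2 -> r0=0x9b
epilogue: pop r3=0x72, sp=0xb9
prologue pushed ['r3'] at ['0xb8']

MEM = 0x72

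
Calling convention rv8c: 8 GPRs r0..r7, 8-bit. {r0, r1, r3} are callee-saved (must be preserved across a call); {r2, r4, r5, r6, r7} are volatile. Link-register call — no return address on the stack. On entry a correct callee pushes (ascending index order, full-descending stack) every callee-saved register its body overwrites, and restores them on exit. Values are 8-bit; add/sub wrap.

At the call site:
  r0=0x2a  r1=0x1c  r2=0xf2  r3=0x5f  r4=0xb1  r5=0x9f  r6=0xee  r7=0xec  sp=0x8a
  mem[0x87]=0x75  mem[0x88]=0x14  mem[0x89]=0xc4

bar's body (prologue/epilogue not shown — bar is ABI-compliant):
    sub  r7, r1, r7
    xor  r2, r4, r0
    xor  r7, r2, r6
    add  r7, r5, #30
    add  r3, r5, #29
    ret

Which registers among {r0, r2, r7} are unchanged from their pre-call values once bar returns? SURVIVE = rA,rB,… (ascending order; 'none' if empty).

prologue: push r3 -> mem[0x89]=0x5f, sp=0x89
body[0] sub  r7, r1, r7 -> r7=0x30
body[1] xor  r2, r4, r0 -> r2=0x9b
body[2] xor  r7, r2, r6 -> r7=0x75
body[3] add  r7, r5, #30 -> r7=0xbd
body[4] add  r3, r5, #29 -> r3=0xbc
epilogue: pop r3=0x5f, sp=0x8a
r0: callee-saved, written=False
r2: caller-saved, written=True
r7: caller-saved, written=True

SURVIVE = r0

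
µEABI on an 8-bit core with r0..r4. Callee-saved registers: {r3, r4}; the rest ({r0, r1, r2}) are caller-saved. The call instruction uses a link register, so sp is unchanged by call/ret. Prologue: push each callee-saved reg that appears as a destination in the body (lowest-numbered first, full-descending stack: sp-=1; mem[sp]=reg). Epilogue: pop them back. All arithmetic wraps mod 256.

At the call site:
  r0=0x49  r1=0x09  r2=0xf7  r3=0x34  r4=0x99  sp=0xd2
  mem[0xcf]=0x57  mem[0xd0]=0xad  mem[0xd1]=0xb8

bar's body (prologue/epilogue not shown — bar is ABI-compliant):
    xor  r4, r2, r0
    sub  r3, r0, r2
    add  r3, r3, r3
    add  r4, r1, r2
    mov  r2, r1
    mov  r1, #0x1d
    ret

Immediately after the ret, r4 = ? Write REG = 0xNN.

prologue: push r3 -> mem[0xd1]=0x34, sp=0xd1
prologue: push r4 -> mem[0xd0]=0x99, sp=0xd0
body[0] xor  r4, r2, r0 -> r4=0xbe
body[1] sub  r3, r0, r2 -> r3=0x52
body[2] add  r3, r3, r3 -> r3=0xa4
body[3] add  r4, r1, r2 -> r4=0x00
body[4] mov  r2, r1 -> r2=0x09
body[5] mov  r1, #0x1d -> r1=0x1d
epilogue: pop r4=0x99, sp=0xd1
epilogue: pop r3=0x34, sp=0xd2
r4 is callee-saved -> restored

REG = 0x99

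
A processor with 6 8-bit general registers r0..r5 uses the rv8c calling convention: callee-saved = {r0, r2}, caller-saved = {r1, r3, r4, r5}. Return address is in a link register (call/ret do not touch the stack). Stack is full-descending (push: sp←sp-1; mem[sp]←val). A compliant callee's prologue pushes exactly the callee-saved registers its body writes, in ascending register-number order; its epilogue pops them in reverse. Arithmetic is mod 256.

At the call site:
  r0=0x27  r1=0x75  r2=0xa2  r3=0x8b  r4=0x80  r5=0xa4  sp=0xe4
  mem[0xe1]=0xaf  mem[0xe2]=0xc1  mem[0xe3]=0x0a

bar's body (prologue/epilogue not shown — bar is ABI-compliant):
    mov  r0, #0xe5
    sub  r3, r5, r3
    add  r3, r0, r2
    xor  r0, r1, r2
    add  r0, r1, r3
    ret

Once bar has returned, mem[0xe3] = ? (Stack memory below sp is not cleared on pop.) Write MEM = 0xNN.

MEM = 0x27

prologue: push r0 -> mem[0xe3]=0x27, sp=0xe3
body[0] mov  r0, #0xe5 -> r0=0xe5
body[1] sub  r3, r5, r3 -> r3=0x19
body[2] add  r3, r0, r2 -> r3=0x87
body[3] xor  r0, r1, r2 -> r0=0xd7
body[4] add  r0, r1, r3 -> r0=0xfc
epilogue: pop r0=0x27, sp=0xe4
prologue pushed ['r0'] at ['0xe3']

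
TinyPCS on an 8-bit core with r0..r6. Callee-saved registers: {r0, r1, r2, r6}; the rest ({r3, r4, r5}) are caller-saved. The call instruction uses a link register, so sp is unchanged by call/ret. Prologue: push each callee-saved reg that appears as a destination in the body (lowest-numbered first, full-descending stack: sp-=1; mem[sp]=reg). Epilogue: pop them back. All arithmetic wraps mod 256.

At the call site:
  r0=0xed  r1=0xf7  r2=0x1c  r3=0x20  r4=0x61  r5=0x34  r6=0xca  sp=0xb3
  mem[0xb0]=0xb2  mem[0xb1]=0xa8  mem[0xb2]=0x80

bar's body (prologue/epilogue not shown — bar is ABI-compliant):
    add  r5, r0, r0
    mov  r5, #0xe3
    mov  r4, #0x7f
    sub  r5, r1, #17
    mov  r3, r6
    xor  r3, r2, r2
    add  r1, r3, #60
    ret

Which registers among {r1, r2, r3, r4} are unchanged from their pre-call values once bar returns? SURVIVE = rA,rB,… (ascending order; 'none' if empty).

prologue: push r1 -> mem[0xb2]=0xf7, sp=0xb2
body[0] add  r5, r0, r0 -> r5=0xda
body[1] mov  r5, #0xe3 -> r5=0xe3
body[2] mov  r4, #0x7f -> r4=0x7f
body[3] sub  r5, r1, #17 -> r5=0xe6
body[4] mov  r3, r6 -> r3=0xca
body[5] xor  r3, r2, r2 -> r3=0x00
body[6] add  r1, r3, #60 -> r1=0x3c
epilogue: pop r1=0xf7, sp=0xb3
r1: callee-saved, written=True
r2: callee-saved, written=False
r3: caller-saved, written=True
r4: caller-saved, written=True

SURVIVE = r1,r2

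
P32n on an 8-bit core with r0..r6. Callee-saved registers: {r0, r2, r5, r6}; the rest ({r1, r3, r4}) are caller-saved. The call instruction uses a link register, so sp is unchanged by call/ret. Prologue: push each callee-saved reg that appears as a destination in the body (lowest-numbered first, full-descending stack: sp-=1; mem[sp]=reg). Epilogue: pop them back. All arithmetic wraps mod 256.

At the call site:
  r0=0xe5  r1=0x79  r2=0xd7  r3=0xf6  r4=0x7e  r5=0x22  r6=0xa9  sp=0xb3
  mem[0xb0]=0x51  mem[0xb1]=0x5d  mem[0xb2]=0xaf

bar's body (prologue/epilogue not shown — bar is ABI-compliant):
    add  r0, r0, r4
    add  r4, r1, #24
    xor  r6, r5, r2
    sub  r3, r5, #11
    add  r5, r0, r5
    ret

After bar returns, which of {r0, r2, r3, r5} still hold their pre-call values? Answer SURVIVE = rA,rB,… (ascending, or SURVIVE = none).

SURVIVE = r0,r2,r5

prologue: push r0 -> mem[0xb2]=0xe5, sp=0xb2
prologue: push r5 -> mem[0xb1]=0x22, sp=0xb1
prologue: push r6 -> mem[0xb0]=0xa9, sp=0xb0
body[0] add  r0, r0, r4 -> r0=0x63
body[1] add  r4, r1, #24 -> r4=0x91
body[2] xor  r6, r5, r2 -> r6=0xf5
body[3] sub  r3, r5, #11 -> r3=0x17
body[4] add  r5, r0, r5 -> r5=0x85
epilogue: pop r6=0xa9, sp=0xb1
epilogue: pop r5=0x22, sp=0xb2
epilogue: pop r0=0xe5, sp=0xb3
r0: callee-saved, written=True
r2: callee-saved, written=False
r3: caller-saved, written=True
r5: callee-saved, written=True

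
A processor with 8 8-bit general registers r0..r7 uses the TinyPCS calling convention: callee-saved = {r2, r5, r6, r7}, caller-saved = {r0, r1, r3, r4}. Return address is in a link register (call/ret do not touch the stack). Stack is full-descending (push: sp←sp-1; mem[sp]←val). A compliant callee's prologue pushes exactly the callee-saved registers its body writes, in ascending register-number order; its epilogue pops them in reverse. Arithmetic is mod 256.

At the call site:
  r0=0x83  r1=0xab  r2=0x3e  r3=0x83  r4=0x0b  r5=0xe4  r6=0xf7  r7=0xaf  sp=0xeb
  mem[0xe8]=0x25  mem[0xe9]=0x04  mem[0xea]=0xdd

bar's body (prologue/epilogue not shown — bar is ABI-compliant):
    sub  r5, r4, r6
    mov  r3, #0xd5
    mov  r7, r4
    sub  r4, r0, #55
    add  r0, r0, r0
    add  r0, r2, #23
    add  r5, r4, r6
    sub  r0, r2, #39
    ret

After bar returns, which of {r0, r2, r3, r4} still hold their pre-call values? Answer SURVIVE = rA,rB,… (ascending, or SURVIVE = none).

prologue: push r5 -> mem[0xea]=0xe4, sp=0xea
prologue: push r7 -> mem[0xe9]=0xaf, sp=0xe9
body[0] sub  r5, r4, r6 -> r5=0x14
body[1] mov  r3, #0xd5 -> r3=0xd5
body[2] mov  r7, r4 -> r7=0x0b
body[3] sub  r4, r0, #55 -> r4=0x4c
body[4] add  r0, r0, r0 -> r0=0x06
body[5] add  r0, r2, #23 -> r0=0x55
body[6] add  r5, r4, r6 -> r5=0x43
body[7] sub  r0, r2, #39 -> r0=0x17
epilogue: pop r7=0xaf, sp=0xea
epilogue: pop r5=0xe4, sp=0xeb
r0: caller-saved, written=True
r2: callee-saved, written=False
r3: caller-saved, written=True
r4: caller-saved, written=True

SURVIVE = r2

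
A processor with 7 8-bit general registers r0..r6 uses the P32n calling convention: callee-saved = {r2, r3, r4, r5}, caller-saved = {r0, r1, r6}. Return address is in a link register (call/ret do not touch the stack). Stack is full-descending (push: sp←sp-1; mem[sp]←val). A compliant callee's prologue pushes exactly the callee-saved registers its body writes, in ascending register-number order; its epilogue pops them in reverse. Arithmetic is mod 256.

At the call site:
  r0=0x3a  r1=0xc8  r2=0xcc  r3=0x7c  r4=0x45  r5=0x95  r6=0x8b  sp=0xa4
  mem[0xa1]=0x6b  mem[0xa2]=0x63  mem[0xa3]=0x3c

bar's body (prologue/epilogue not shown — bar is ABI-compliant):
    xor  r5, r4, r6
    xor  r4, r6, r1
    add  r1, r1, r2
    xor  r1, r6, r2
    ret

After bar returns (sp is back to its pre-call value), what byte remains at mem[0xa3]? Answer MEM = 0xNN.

prologue: push r4 → mem[0xa3]=0x45, sp=0xa3
prologue: push r5 → mem[0xa2]=0x95, sp=0xa2
body[0] xor  r5, r4, r6 → r5=0xce
body[1] xor  r4, r6, r1 → r4=0x43
body[2] add  r1, r1, r2 → r1=0x94
body[3] xor  r1, r6, r2 → r1=0x47
epilogue: pop r5=0x95, sp=0xa3
epilogue: pop r4=0x45, sp=0xa4
prologue pushed ['r4', 'r5'] at ['0xa3', '0xa2']

MEM = 0x45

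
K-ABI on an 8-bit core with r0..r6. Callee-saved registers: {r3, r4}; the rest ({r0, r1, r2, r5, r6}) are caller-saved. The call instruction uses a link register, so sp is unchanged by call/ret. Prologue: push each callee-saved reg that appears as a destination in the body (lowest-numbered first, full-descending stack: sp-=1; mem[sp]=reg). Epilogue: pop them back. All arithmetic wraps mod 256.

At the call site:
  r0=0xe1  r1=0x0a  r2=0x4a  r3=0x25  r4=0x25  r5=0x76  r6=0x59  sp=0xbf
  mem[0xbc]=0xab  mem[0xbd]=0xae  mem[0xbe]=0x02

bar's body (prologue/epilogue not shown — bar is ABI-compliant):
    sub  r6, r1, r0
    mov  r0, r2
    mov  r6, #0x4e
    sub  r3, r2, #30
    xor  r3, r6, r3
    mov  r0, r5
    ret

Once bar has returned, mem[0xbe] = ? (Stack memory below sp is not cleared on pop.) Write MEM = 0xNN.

prologue: push r3 -> mem[0xbe]=0x25, sp=0xbe
body[0] sub  r6, r1, r0 -> r6=0x29
body[1] mov  r0, r2 -> r0=0x4a
body[2] mov  r6, #0x4e -> r6=0x4e
body[3] sub  r3, r2, #30 -> r3=0x2c
body[4] xor  r3, r6, r3 -> r3=0x62
body[5] mov  r0, r5 -> r0=0x76
epilogue: pop r3=0x25, sp=0xbf
prologue pushed ['r3'] at ['0xbe']

MEM = 0x25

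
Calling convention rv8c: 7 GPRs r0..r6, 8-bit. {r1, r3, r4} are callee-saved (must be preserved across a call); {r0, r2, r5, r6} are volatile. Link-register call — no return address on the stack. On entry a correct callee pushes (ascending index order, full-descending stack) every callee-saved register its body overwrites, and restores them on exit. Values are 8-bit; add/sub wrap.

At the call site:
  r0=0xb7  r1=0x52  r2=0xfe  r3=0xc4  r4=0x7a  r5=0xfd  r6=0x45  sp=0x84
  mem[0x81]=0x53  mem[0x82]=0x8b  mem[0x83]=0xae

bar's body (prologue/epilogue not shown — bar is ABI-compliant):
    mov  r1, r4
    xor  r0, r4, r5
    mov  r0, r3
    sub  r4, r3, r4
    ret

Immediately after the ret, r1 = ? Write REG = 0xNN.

prologue: push r1 -> mem[0x83]=0x52, sp=0x83
prologue: push r4 -> mem[0x82]=0x7a, sp=0x82
body[0] mov  r1, r4 -> r1=0x7a
body[1] xor  r0, r4, r5 -> r0=0x87
body[2] mov  r0, r3 -> r0=0xc4
body[3] sub  r4, r3, r4 -> r4=0x4a
epilogue: pop r4=0x7a, sp=0x83
epilogue: pop r1=0x52, sp=0x84
r1 is callee-saved -> restored

REG = 0x52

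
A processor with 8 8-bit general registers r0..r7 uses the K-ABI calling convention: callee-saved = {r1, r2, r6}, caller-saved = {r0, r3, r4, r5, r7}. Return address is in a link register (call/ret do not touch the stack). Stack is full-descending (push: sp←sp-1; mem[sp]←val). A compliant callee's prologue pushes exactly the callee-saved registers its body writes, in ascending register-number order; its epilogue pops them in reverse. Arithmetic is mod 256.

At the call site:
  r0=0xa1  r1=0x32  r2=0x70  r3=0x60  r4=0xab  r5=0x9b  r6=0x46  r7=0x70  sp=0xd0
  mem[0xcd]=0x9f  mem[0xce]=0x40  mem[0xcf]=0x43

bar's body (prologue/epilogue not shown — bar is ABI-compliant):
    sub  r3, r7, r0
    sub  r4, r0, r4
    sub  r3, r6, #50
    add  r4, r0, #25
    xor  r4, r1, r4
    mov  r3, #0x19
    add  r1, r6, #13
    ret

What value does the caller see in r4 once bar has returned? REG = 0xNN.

prologue: push r1 → mem[0xcf]=0x32, sp=0xcf
body[0] sub  r3, r7, r0 → r3=0xcf
body[1] sub  r4, r0, r4 → r4=0xf6
body[2] sub  r3, r6, #50 → r3=0x14
body[3] add  r4, r0, #25 → r4=0xba
body[4] xor  r4, r1, r4 → r4=0x88
body[5] mov  r3, #0x19 → r3=0x19
body[6] add  r1, r6, #13 → r1=0x53
epilogue: pop r1=0x32, sp=0xd0
r4 is caller-saved → body value

REG = 0x88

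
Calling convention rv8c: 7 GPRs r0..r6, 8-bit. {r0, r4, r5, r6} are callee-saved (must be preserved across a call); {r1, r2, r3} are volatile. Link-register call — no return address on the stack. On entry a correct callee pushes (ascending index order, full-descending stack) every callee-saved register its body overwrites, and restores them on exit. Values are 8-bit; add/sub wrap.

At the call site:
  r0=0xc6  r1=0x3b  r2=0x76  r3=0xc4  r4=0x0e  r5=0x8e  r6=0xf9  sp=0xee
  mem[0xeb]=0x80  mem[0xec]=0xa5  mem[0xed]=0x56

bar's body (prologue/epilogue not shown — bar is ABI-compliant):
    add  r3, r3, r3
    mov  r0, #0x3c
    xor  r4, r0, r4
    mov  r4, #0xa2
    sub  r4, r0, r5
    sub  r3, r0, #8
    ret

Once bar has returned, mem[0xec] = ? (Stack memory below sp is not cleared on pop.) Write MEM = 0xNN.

prologue: push r0 -> mem[0xed]=0xc6, sp=0xed
prologue: push r4 -> mem[0xec]=0x0e, sp=0xec
body[0] add  r3, r3, r3 -> r3=0x88
body[1] mov  r0, #0x3c -> r0=0x3c
body[2] xor  r4, r0, r4 -> r4=0x32
body[3] mov  r4, #0xa2 -> r4=0xa2
body[4] sub  r4, r0, r5 -> r4=0xae
body[5] sub  r3, r0, #8 -> r3=0x34
epilogue: pop r4=0x0e, sp=0xed
epilogue: pop r0=0xc6, sp=0xee
prologue pushed ['r0', 'r4'] at ['0xed', '0xec']

MEM = 0x0e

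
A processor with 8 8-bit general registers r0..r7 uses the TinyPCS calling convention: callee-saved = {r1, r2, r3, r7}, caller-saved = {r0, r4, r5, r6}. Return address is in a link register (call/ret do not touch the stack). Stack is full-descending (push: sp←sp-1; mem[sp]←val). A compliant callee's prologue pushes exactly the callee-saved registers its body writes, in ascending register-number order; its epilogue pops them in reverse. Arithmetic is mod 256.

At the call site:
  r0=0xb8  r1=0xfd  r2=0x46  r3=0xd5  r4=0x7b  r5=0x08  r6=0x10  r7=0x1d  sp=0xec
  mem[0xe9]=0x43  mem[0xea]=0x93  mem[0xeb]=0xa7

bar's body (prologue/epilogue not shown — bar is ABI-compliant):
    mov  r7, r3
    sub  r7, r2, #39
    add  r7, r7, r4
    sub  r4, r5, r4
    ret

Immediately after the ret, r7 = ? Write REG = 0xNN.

REG = 0x1d

prologue: push r7 → mem[0xeb]=0x1d, sp=0xeb
body[0] mov  r7, r3 → r7=0xd5
body[1] sub  r7, r2, #39 → r7=0x1f
body[2] add  r7, r7, r4 → r7=0x9a
body[3] sub  r4, r5, r4 → r4=0x8d
epilogue: pop r7=0x1d, sp=0xec
r7 is callee-saved → restored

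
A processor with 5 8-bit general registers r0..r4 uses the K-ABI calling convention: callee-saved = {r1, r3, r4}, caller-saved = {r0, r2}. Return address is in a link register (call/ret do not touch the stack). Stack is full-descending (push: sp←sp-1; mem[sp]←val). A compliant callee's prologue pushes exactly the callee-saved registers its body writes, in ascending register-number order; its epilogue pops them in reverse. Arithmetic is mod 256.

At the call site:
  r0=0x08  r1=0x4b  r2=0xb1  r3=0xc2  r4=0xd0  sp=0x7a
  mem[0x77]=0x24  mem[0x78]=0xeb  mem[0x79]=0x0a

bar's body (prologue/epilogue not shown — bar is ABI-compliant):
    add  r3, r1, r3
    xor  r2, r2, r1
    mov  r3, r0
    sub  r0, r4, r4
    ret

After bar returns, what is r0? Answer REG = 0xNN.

prologue: push r3 -> mem[0x79]=0xc2, sp=0x79
body[0] add  r3, r1, r3 -> r3=0x0d
body[1] xor  r2, r2, r1 -> r2=0xfa
body[2] mov  r3, r0 -> r3=0x08
body[3] sub  r0, r4, r4 -> r0=0x00
epilogue: pop r3=0xc2, sp=0x7a
r0 is caller-saved -> body value

REG = 0x00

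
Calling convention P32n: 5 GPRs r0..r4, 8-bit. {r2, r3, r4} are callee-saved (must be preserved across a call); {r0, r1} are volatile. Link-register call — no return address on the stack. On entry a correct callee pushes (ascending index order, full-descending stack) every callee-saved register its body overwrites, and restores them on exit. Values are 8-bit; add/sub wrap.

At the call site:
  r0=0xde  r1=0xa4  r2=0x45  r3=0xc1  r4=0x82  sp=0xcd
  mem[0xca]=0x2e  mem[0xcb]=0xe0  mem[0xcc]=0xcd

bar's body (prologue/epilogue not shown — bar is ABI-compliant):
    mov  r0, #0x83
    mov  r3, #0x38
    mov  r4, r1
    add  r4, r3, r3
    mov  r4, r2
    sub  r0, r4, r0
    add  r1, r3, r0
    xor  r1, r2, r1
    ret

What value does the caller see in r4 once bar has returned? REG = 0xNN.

prologue: push r3 -> mem[0xcc]=0xc1, sp=0xcc
prologue: push r4 -> mem[0xcb]=0x82, sp=0xcb
body[0] mov  r0, #0x83 -> r0=0x83
body[1] mov  r3, #0x38 -> r3=0x38
body[2] mov  r4, r1 -> r4=0xa4
body[3] add  r4, r3, r3 -> r4=0x70
body[4] mov  r4, r2 -> r4=0x45
body[5] sub  r0, r4, r0 -> r0=0xc2
body[6] add  r1, r3, r0 -> r1=0xfa
body[7] xor  r1, r2, r1 -> r1=0xbf
epilogue: pop r4=0x82, sp=0xcc
epilogue: pop r3=0xc1, sp=0xcd
r4 is callee-saved -> restored

REG = 0x82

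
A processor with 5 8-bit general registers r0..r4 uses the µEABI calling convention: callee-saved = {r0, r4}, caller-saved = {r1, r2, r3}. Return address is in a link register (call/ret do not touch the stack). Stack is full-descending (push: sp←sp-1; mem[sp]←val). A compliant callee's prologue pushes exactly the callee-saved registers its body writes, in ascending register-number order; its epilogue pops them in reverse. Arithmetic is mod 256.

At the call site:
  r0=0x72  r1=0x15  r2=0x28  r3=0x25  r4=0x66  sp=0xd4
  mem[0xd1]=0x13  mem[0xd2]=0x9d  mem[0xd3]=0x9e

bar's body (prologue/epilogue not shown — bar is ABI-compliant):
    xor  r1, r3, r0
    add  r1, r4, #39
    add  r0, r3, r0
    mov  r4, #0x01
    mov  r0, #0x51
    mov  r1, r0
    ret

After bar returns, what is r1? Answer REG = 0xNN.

prologue: push r0 → mem[0xd3]=0x72, sp=0xd3
prologue: push r4 → mem[0xd2]=0x66, sp=0xd2
body[0] xor  r1, r3, r0 → r1=0x57
body[1] add  r1, r4, #39 → r1=0x8d
body[2] add  r0, r3, r0 → r0=0x97
body[3] mov  r4, #0x01 → r4=0x01
body[4] mov  r0, #0x51 → r0=0x51
body[5] mov  r1, r0 → r1=0x51
epilogue: pop r4=0x66, sp=0xd3
epilogue: pop r0=0x72, sp=0xd4
r1 is caller-saved → body value

REG = 0x51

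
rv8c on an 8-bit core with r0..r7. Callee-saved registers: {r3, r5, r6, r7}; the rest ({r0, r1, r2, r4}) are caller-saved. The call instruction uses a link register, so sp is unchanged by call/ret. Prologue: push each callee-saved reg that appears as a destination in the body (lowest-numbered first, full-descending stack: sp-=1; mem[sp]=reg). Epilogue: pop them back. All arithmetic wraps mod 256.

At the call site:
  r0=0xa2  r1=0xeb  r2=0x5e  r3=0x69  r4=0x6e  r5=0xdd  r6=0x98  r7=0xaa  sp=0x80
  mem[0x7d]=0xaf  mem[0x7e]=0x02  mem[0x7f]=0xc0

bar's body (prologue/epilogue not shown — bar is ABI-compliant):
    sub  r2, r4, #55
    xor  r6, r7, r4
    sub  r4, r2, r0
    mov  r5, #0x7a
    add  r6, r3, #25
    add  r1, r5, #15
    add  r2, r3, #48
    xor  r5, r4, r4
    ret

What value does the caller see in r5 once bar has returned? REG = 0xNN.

REG = 0xdd

prologue: push r5 → mem[0x7f]=0xdd, sp=0x7f
prologue: push r6 → mem[0x7e]=0x98, sp=0x7e
body[0] sub  r2, r4, #55 → r2=0x37
body[1] xor  r6, r7, r4 → r6=0xc4
body[2] sub  r4, r2, r0 → r4=0x95
body[3] mov  r5, #0x7a → r5=0x7a
body[4] add  r6, r3, #25 → r6=0x82
body[5] add  r1, r5, #15 → r1=0x89
body[6] add  r2, r3, #48 → r2=0x99
body[7] xor  r5, r4, r4 → r5=0x00
epilogue: pop r6=0x98, sp=0x7f
epilogue: pop r5=0xdd, sp=0x80
r5 is callee-saved → restored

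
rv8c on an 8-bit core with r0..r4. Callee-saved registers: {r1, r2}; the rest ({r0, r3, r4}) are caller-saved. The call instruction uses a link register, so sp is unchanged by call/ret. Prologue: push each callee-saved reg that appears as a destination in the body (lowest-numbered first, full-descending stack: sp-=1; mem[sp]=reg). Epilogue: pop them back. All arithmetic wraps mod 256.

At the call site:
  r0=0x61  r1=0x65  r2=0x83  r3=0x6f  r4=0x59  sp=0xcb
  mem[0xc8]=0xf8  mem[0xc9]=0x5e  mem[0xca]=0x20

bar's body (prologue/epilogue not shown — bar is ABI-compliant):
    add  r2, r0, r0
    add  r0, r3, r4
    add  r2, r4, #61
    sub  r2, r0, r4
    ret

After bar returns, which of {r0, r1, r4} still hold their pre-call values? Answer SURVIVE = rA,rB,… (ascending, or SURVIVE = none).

prologue: push r2 -> mem[0xca]=0x83, sp=0xca
body[0] add  r2, r0, r0 -> r2=0xc2
body[1] add  r0, r3, r4 -> r0=0xc8
body[2] add  r2, r4, #61 -> r2=0x96
body[3] sub  r2, r0, r4 -> r2=0x6f
epilogue: pop r2=0x83, sp=0xcb
r0: caller-saved, written=True
r1: callee-saved, written=False
r4: caller-saved, written=False

SURVIVE = r1,r4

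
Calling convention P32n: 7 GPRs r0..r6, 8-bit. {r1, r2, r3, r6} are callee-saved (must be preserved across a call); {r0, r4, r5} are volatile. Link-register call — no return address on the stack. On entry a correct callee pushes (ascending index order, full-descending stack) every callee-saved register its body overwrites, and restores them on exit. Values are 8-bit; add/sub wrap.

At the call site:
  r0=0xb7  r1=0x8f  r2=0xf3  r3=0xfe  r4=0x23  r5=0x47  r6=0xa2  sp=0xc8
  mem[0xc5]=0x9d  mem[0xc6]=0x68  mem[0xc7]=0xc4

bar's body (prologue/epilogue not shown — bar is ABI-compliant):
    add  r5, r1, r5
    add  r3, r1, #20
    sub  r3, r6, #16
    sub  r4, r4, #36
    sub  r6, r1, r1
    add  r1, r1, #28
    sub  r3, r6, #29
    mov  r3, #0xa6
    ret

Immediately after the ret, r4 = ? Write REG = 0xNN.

REG = 0xff

prologue: push r1 -> mem[0xc7]=0x8f, sp=0xc7
prologue: push r3 -> mem[0xc6]=0xfe, sp=0xc6
prologue: push r6 -> mem[0xc5]=0xa2, sp=0xc5
body[0] add  r5, r1, r5 -> r5=0xd6
body[1] add  r3, r1, #20 -> r3=0xa3
body[2] sub  r3, r6, #16 -> r3=0x92
body[3] sub  r4, r4, #36 -> r4=0xff
body[4] sub  r6, r1, r1 -> r6=0x00
body[5] add  r1, r1, #28 -> r1=0xab
body[6] sub  r3, r6, #29 -> r3=0xe3
body[7] mov  r3, #0xa6 -> r3=0xa6
epilogue: pop r6=0xa2, sp=0xc6
epilogue: pop r3=0xfe, sp=0xc7
epilogue: pop r1=0x8f, sp=0xc8
r4 is caller-saved -> body value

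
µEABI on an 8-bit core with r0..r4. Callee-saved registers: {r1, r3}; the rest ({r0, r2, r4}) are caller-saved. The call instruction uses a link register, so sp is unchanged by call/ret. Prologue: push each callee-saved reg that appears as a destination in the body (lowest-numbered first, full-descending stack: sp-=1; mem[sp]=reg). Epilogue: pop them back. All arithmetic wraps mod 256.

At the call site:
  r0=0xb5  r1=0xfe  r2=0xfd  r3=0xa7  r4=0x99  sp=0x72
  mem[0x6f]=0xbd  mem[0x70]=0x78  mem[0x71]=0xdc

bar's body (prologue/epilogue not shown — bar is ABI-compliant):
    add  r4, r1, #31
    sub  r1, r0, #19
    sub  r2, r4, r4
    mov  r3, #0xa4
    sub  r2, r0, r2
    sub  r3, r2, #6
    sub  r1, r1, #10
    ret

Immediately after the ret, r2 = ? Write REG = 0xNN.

REG = 0xb5

prologue: push r1 → mem[0x71]=0xfe, sp=0x71
prologue: push r3 → mem[0x70]=0xa7, sp=0x70
body[0] add  r4, r1, #31 → r4=0x1d
body[1] sub  r1, r0, #19 → r1=0xa2
body[2] sub  r2, r4, r4 → r2=0x00
body[3] mov  r3, #0xa4 → r3=0xa4
body[4] sub  r2, r0, r2 → r2=0xb5
body[5] sub  r3, r2, #6 → r3=0xaf
body[6] sub  r1, r1, #10 → r1=0x98
epilogue: pop r3=0xa7, sp=0x71
epilogue: pop r1=0xfe, sp=0x72
r2 is caller-saved → body value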